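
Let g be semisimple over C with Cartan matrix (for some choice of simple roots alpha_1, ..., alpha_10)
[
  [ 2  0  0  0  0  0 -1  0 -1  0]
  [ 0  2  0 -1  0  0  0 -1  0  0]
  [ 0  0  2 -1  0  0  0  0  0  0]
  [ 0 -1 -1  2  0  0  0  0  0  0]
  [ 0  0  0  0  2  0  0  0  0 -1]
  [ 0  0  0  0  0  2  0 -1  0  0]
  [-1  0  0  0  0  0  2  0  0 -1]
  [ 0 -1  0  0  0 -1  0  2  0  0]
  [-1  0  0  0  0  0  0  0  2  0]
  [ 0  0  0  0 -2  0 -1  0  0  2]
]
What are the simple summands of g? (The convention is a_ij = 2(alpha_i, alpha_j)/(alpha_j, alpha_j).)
A5 ⊕ B5

The diagram associated to this matrix has two connected components: the simple roots {alpha_2, alpha_3, alpha_4, alpha_6, alpha_8} form a chain of 5 nodes with single edges (A_5), and {alpha_1, alpha_5, alpha_7, alpha_9, alpha_10} form a chain of 5 nodes with a double edge at one end; the terminal node there is the unique short simple root (B_5). A semisimple Lie algebra decomposes uniquely as the direct sum of simple ideals, one per connected component of its Dynkin diagram, so g ≅ A_5 ⊕ B_5 (dimension 35 + 55 = 90).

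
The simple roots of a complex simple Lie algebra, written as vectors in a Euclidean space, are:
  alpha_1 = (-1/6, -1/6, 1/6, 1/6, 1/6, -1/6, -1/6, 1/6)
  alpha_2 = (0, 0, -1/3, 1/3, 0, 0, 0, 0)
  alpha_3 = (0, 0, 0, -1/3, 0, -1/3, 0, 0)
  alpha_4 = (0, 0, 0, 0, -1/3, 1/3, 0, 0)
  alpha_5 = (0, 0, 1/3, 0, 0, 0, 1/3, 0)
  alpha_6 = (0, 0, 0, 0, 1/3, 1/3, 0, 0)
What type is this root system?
Compute the Cartan integers a_ij = 2(alpha_i, alpha_j)/(alpha_j, alpha_j); the resulting 6x6 Cartan matrix is
[[2, 0, 0, -1, 0, 0], [0, 2, -1, 0, -1, 0], [0, -1, 2, -1, 0, -1], [-1, 0, -1, 2, 0, 0], [0, -1, 0, 0, 2, 0], [0, 0, -1, 0, 0, 2]].
All simple roots have the same length, so the diagram is simply laced. The associated Dynkin diagram is a chain of 5 nodes with one extra node attached to the third node from one end (E_6), so the type is E_6.

E_6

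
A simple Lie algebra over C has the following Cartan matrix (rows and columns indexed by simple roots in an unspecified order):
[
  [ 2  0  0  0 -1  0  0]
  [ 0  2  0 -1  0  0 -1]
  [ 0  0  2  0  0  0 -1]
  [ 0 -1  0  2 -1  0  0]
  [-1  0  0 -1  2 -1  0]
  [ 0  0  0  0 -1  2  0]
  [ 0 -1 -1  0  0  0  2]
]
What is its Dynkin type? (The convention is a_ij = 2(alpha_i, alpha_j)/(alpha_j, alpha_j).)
The matrix has rank 7 with 2's on the diagonal. Reading the off-diagonal entries as Dynkin edges (a single edge where a_ij = a_ji = -1; a double or triple edge where a_ij * a_ji = 2 or 3), the diagram is a chain of 5 nodes with a fork of two nodes at one end (D_7). One simple-root ordering that puts it in standard form is (alpha_3, alpha_7, alpha_2, alpha_4, alpha_5, alpha_1, alpha_6). So the algebra is type D_7, i.e. so(14).

type D_7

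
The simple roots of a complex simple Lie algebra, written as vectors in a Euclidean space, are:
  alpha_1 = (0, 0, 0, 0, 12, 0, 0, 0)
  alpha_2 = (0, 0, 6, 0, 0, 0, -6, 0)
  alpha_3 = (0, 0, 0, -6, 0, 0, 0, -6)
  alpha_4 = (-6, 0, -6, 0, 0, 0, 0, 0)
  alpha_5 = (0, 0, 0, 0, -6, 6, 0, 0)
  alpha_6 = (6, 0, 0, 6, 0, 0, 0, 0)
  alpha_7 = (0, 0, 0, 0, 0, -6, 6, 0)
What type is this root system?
C7

Compute the Cartan integers a_ij = 2(alpha_i, alpha_j)/(alpha_j, alpha_j); the resulting 7x7 Cartan matrix is
[[2, 0, 0, 0, -2, 0, 0], [0, 2, 0, -1, 0, 0, -1], [0, 0, 2, 0, 0, -1, 0], [0, -1, 0, 2, 0, -1, 0], [-1, 0, 0, 0, 2, 0, -1], [0, 0, -1, -1, 0, 2, 0], [0, -1, 0, 0, -1, 0, 2]].
The roots have two lengths (squared-length ratio 2:1); the short ones are alpha_{2,3,4,5,6,7}. The associated Dynkin diagram is a chain of 7 nodes with a double edge at one end; the terminal node there is the unique long simple root (C_7), so the type is C_7 (the algebra sp(14)).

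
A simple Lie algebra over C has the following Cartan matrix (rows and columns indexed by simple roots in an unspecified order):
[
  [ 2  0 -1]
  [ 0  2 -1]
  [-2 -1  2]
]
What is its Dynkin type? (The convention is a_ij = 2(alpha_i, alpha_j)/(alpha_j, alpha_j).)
B_3 (so(7))

The matrix has rank 3 with 2's on the diagonal. Reading the off-diagonal entries as Dynkin edges (a single edge where a_ij = a_ji = -1; a double or triple edge where a_ij * a_ji = 2 or 3), the diagram is a chain of 3 nodes with a double edge at one end; the terminal node there is the unique short simple root (B_3). One simple-root ordering that puts it in standard form is (alpha_2, alpha_3, alpha_1). So the algebra is type B_3, i.e. so(7).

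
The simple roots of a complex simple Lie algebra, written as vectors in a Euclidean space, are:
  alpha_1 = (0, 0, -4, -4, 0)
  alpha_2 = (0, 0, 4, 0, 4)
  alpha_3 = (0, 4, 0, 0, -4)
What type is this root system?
A_3

Compute the Cartan integers a_ij = 2(alpha_i, alpha_j)/(alpha_j, alpha_j); the resulting 3x3 Cartan matrix is
[[2, -1, 0], [-1, 2, -1], [0, -1, 2]].
All simple roots have the same length, so the diagram is simply laced. The associated Dynkin diagram is a chain of 3 nodes with single edges (A_3), so the type is A_3 (the algebra sl(4)).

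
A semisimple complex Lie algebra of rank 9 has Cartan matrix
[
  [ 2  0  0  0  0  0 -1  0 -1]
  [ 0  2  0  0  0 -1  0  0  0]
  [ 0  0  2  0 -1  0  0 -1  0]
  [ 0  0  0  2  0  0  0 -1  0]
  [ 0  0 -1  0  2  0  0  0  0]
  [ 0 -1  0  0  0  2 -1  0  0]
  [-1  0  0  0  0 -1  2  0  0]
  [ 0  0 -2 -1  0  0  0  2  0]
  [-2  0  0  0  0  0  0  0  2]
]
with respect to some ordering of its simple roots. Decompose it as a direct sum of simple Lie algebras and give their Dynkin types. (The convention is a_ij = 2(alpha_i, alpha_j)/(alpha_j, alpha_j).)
type C_5 ⊕ type F_4

The diagram associated to this matrix has two connected components: the simple roots {alpha_1, alpha_2, alpha_6, alpha_7, alpha_9} form a chain of 5 nodes with a double edge at one end; the terminal node there is the unique long simple root (C_5), and {alpha_3, alpha_4, alpha_5, alpha_8} form a chain of 4 nodes with a double edge between the middle two (F_4). A semisimple Lie algebra decomposes uniquely as the direct sum of simple ideals, one per connected component of its Dynkin diagram, so g ≅ C_5 ⊕ F_4 (dimension 55 + 52 = 107).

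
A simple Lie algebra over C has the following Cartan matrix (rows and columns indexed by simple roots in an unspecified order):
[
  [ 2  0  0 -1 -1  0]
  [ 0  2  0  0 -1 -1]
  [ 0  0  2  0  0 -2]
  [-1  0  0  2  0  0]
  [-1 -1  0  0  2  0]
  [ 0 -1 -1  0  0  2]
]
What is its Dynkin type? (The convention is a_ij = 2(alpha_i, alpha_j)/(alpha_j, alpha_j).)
C_6 (sp(12))

The matrix has rank 6 with 2's on the diagonal. Reading the off-diagonal entries as Dynkin edges (a single edge where a_ij = a_ji = -1; a double or triple edge where a_ij * a_ji = 2 or 3), the diagram is a chain of 6 nodes with a double edge at one end; the terminal node there is the unique long simple root (C_6). One simple-root ordering that puts it in standard form is (alpha_4, alpha_1, alpha_5, alpha_2, alpha_6, alpha_3). So the algebra is type C_6, i.e. sp(12).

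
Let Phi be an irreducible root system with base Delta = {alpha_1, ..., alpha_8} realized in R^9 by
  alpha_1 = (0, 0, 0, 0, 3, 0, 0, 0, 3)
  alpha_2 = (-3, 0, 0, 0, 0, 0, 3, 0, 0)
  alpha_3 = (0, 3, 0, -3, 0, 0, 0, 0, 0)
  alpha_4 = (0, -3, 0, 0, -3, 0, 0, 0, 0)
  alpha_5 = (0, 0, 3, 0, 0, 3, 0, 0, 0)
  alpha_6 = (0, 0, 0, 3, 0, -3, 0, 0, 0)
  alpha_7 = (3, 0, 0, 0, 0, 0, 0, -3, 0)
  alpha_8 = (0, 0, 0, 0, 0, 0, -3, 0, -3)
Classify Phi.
type A_8

Compute the Cartan integers a_ij = 2(alpha_i, alpha_j)/(alpha_j, alpha_j); the resulting 8x8 Cartan matrix is
[[2, 0, 0, -1, 0, 0, 0, -1], [0, 2, 0, 0, 0, 0, -1, -1], [0, 0, 2, -1, 0, -1, 0, 0], [-1, 0, -1, 2, 0, 0, 0, 0], [0, 0, 0, 0, 2, -1, 0, 0], [0, 0, -1, 0, -1, 2, 0, 0], [0, -1, 0, 0, 0, 0, 2, 0], [-1, -1, 0, 0, 0, 0, 0, 2]].
All simple roots have the same length, so the diagram is simply laced. The associated Dynkin diagram is a chain of 8 nodes with single edges (A_8), so the type is A_8 (the algebra sl(9)).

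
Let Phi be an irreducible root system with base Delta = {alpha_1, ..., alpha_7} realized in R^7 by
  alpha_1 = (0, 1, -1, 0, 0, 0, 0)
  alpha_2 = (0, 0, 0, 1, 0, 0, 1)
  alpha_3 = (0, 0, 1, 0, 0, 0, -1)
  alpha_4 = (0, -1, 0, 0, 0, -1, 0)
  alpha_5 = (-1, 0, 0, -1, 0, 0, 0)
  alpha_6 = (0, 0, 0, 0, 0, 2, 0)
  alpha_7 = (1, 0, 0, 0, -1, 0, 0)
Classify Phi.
C7

Compute the Cartan integers a_ij = 2(alpha_i, alpha_j)/(alpha_j, alpha_j); the resulting 7x7 Cartan matrix is
[[2, 0, -1, -1, 0, 0, 0], [0, 2, -1, 0, -1, 0, 0], [-1, -1, 2, 0, 0, 0, 0], [-1, 0, 0, 2, 0, -1, 0], [0, -1, 0, 0, 2, 0, -1], [0, 0, 0, -2, 0, 2, 0], [0, 0, 0, 0, -1, 0, 2]].
The roots have two lengths (squared-length ratio 2:1); the short ones are alpha_{1,2,3,4,5,7}. The associated Dynkin diagram is a chain of 7 nodes with a double edge at one end; the terminal node there is the unique long simple root (C_7), so the type is C_7 (the algebra sp(14)).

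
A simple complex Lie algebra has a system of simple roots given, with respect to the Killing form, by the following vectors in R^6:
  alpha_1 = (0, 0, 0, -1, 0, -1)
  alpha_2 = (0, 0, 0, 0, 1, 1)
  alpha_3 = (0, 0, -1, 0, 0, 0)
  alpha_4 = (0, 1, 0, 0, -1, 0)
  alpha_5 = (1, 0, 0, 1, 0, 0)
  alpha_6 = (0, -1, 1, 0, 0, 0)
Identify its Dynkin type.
B_6

Compute the Cartan integers a_ij = 2(alpha_i, alpha_j)/(alpha_j, alpha_j); the resulting 6x6 Cartan matrix is
[[2, -1, 0, 0, -1, 0], [-1, 2, 0, -1, 0, 0], [0, 0, 2, 0, 0, -1], [0, -1, 0, 2, 0, -1], [-1, 0, 0, 0, 2, 0], [0, 0, -2, -1, 0, 2]].
The roots have two lengths (squared-length ratio 2:1); the short ones are alpha_{3}. The associated Dynkin diagram is a chain of 6 nodes with a double edge at one end; the terminal node there is the unique short simple root (B_6), so the type is B_6 (the algebra so(13)).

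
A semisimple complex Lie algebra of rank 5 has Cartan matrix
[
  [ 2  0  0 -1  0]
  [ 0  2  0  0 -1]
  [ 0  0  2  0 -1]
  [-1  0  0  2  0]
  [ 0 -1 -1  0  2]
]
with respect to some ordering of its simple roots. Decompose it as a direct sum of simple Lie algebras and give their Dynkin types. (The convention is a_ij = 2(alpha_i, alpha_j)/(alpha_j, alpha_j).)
The diagram associated to this matrix has two connected components: the simple roots {alpha_1, alpha_4} form a chain of 2 nodes with single edges (A_2), and {alpha_2, alpha_3, alpha_5} form a chain of 3 nodes with single edges (A_3). A semisimple Lie algebra decomposes uniquely as the direct sum of simple ideals, one per connected component of its Dynkin diagram, so g ≅ A_2 ⊕ A_3 (dimension 8 + 15 = 23).

A_2 ⊕ A_3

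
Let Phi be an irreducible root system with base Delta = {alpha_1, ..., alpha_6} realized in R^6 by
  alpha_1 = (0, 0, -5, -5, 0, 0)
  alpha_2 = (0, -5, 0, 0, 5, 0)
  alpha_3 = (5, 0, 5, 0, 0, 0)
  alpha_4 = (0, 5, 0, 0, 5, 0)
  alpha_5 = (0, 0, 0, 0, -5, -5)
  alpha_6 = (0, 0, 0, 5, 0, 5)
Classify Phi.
Compute the Cartan integers a_ij = 2(alpha_i, alpha_j)/(alpha_j, alpha_j); the resulting 6x6 Cartan matrix is
[[2, 0, -1, 0, 0, -1], [0, 2, 0, 0, -1, 0], [-1, 0, 2, 0, 0, 0], [0, 0, 0, 2, -1, 0], [0, -1, 0, -1, 2, -1], [-1, 0, 0, 0, -1, 2]].
All simple roots have the same length, so the diagram is simply laced. The associated Dynkin diagram is a chain of 4 nodes with a fork of two nodes at one end (D_6), so the type is D_6 (the algebra so(12)).

D6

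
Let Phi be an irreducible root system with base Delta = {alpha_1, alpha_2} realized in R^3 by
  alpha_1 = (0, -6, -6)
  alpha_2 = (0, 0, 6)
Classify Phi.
Compute the Cartan integers a_ij = 2(alpha_i, alpha_j)/(alpha_j, alpha_j); the resulting 2x2 Cartan matrix is
[[2, -2], [-1, 2]].
The roots have two lengths (squared-length ratio 2:1); the short ones are alpha_{2}. The associated Dynkin diagram is a chain of 2 nodes with a double edge at one end; the terminal node there is the unique short simple root (B_2), so the type is B_2 (the algebra so(5)).

type B_2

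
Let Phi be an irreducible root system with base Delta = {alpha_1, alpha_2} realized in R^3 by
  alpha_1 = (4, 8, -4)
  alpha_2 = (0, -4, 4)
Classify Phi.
G_2

Compute the Cartan integers a_ij = 2(alpha_i, alpha_j)/(alpha_j, alpha_j); the resulting 2x2 Cartan matrix is
[[2, -3], [-1, 2]].
The roots have two lengths (squared-length ratio 3:1); the short ones are alpha_{2}. The associated Dynkin diagram is two nodes joined by a triple edge (G_2), so the type is G_2.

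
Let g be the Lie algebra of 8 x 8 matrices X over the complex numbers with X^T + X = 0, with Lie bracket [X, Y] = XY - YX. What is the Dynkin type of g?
D_4 (so(8))

This is so(8) with 8 even, which has dimension 8(8-1)/2 = 28 and rank 8/2 = 4. In the classification of classical Lie algebras, the orthogonal algebra so(2n) in an even number of variables has type D_n; here n = 4, so the Dynkin diagram is a chain of 2 nodes with a fork of two nodes at one end (D_4). Hence the type is D_4.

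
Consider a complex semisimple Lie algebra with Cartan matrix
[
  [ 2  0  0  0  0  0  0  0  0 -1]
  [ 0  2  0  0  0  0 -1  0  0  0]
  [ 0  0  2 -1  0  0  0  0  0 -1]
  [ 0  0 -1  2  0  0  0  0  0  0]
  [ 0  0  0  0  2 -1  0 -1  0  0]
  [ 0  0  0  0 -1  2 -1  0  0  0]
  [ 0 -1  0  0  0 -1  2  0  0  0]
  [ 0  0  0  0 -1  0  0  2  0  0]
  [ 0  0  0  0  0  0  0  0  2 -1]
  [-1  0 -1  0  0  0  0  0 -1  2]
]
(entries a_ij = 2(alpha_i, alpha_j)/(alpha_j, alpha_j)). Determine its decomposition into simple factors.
The diagram associated to this matrix has two connected components: the simple roots {alpha_2, alpha_5, alpha_6, alpha_7, alpha_8} form a chain of 5 nodes with single edges (A_5), and {alpha_1, alpha_3, alpha_4, alpha_9, alpha_10} form a chain of 3 nodes with a fork of two nodes at one end (D_5). A semisimple Lie algebra decomposes uniquely as the direct sum of simple ideals, one per connected component of its Dynkin diagram, so g ≅ A_5 ⊕ D_5 (dimension 35 + 45 = 80).

A_5 + D_5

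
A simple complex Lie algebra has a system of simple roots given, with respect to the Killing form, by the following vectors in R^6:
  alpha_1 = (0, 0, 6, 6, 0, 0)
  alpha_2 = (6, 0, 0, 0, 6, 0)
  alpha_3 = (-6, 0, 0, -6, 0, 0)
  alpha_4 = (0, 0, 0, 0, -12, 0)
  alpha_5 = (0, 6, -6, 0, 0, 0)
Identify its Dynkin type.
Compute the Cartan integers a_ij = 2(alpha_i, alpha_j)/(alpha_j, alpha_j); the resulting 5x5 Cartan matrix is
[[2, 0, -1, 0, -1], [0, 2, -1, -1, 0], [-1, -1, 2, 0, 0], [0, -2, 0, 2, 0], [-1, 0, 0, 0, 2]].
The roots have two lengths (squared-length ratio 2:1); the short ones are alpha_{1,2,3,5}. The associated Dynkin diagram is a chain of 5 nodes with a double edge at one end; the terminal node there is the unique long simple root (C_5), so the type is C_5 (the algebra sp(10)).

C5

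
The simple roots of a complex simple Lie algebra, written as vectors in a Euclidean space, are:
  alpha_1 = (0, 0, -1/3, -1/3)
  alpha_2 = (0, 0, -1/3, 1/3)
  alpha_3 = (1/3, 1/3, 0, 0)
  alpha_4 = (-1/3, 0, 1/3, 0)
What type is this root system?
Compute the Cartan integers a_ij = 2(alpha_i, alpha_j)/(alpha_j, alpha_j); the resulting 4x4 Cartan matrix is
[[2, 0, 0, -1], [0, 2, 0, -1], [0, 0, 2, -1], [-1, -1, -1, 2]].
All simple roots have the same length, so the diagram is simply laced. The associated Dynkin diagram is a chain of 2 nodes with a fork of two nodes at one end (D_4), so the type is D_4 (the algebra so(8)).

D4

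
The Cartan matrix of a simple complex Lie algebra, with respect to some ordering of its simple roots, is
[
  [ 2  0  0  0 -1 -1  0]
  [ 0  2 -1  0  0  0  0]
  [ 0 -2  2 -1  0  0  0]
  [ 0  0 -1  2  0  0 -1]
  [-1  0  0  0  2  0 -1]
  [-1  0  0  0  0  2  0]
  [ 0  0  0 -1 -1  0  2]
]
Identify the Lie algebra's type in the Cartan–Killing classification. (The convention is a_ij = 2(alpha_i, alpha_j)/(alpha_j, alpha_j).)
The matrix has rank 7 with 2's on the diagonal. Reading the off-diagonal entries as Dynkin edges (a single edge where a_ij = a_ji = -1; a double or triple edge where a_ij * a_ji = 2 or 3), the diagram is a chain of 7 nodes with a double edge at one end; the terminal node there is the unique short simple root (B_7). One simple-root ordering that puts it in standard form is (alpha_6, alpha_1, alpha_5, alpha_7, alpha_4, alpha_3, alpha_2). So the algebra is type B_7, i.e. so(15).

B_7 (so(15))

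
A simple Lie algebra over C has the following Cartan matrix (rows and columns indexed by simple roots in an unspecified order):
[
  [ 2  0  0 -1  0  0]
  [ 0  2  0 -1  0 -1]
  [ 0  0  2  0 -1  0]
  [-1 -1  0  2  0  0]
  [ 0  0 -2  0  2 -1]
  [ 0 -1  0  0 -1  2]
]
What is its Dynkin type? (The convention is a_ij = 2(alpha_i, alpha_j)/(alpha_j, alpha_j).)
The matrix has rank 6 with 2's on the diagonal. Reading the off-diagonal entries as Dynkin edges (a single edge where a_ij = a_ji = -1; a double or triple edge where a_ij * a_ji = 2 or 3), the diagram is a chain of 6 nodes with a double edge at one end; the terminal node there is the unique short simple root (B_6). One simple-root ordering that puts it in standard form is (alpha_1, alpha_4, alpha_2, alpha_6, alpha_5, alpha_3). So the algebra is type B_6, i.e. so(13).

B6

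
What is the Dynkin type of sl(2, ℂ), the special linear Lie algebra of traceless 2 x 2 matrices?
type A_1

This is sl(2), which has dimension 2^2 - 1 = 3 and rank 2 - 1 = 1 (a Cartan subalgebra is the diagonal traceless matrices). In the classification of classical Lie algebras, the special linear algebra sl(n+1) has type A_n; here n = 1, so the Dynkin diagram is a chain of 1 nodes with single edges (A_1). Hence the type is A_1.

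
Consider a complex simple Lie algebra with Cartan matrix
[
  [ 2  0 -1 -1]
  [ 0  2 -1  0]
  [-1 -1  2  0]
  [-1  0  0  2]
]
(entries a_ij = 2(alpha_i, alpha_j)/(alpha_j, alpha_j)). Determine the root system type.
The matrix has rank 4 with 2's on the diagonal. Reading the off-diagonal entries as Dynkin edges (a single edge where a_ij = a_ji = -1; a double or triple edge where a_ij * a_ji = 2 or 3), the diagram is a chain of 4 nodes with single edges (A_4). One simple-root ordering that puts it in standard form is (alpha_2, alpha_3, alpha_1, alpha_4). So the algebra is type A_4, i.e. sl(5).

A_4 (sl(5))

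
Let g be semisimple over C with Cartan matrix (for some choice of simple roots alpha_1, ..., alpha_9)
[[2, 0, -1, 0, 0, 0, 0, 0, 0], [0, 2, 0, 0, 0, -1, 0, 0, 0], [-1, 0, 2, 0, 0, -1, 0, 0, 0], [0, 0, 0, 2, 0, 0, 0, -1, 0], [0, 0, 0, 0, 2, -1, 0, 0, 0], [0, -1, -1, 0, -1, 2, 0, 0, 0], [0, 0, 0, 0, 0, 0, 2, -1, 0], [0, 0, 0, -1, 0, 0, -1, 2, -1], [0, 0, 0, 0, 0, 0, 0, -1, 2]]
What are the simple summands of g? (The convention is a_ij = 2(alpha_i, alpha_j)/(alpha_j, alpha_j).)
The diagram associated to this matrix has two connected components: the simple roots {alpha_4, alpha_7, alpha_8, alpha_9} form a chain of 2 nodes with a fork of two nodes at one end (D_4), and {alpha_1, alpha_2, alpha_3, alpha_5, alpha_6} form a chain of 3 nodes with a fork of two nodes at one end (D_5). A semisimple Lie algebra decomposes uniquely as the direct sum of simple ideals, one per connected component of its Dynkin diagram, so g ≅ D_4 ⊕ D_5 (dimension 28 + 45 = 73).

D_4 + D_5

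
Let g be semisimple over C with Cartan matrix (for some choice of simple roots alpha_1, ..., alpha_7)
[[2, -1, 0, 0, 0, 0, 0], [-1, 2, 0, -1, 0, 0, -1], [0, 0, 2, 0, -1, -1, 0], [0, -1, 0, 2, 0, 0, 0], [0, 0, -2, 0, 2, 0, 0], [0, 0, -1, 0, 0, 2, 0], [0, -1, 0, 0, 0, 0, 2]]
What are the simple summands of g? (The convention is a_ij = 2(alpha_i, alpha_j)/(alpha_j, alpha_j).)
The diagram associated to this matrix has two connected components: the simple roots {alpha_3, alpha_5, alpha_6} form a chain of 3 nodes with a double edge at one end; the terminal node there is the unique long simple root (C_3), and {alpha_1, alpha_2, alpha_4, alpha_7} form a chain of 2 nodes with a fork of two nodes at one end (D_4). A semisimple Lie algebra decomposes uniquely as the direct sum of simple ideals, one per connected component of its Dynkin diagram, so g ≅ C_3 ⊕ D_4 (dimension 21 + 28 = 49).

C_3 (sp(6)) ⊕ D_4 (so(8))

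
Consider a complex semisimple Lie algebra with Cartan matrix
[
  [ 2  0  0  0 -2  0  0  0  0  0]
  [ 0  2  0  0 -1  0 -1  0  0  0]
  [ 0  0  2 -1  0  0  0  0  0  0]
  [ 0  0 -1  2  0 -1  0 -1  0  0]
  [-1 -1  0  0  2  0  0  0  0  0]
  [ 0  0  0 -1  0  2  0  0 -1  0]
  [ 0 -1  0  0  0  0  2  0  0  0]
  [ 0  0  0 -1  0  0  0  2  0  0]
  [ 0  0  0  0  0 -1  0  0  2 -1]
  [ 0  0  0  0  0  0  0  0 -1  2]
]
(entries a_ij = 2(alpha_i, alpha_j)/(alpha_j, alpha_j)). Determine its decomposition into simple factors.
The diagram associated to this matrix has two connected components: the simple roots {alpha_1, alpha_2, alpha_5, alpha_7} form a chain of 4 nodes with a double edge at one end; the terminal node there is the unique long simple root (C_4), and {alpha_3, alpha_4, alpha_6, alpha_8, alpha_9, alpha_10} form a chain of 4 nodes with a fork of two nodes at one end (D_6). A semisimple Lie algebra decomposes uniquely as the direct sum of simple ideals, one per connected component of its Dynkin diagram, so g ≅ C_4 ⊕ D_6 (dimension 36 + 66 = 102).

C4 ⊕ D6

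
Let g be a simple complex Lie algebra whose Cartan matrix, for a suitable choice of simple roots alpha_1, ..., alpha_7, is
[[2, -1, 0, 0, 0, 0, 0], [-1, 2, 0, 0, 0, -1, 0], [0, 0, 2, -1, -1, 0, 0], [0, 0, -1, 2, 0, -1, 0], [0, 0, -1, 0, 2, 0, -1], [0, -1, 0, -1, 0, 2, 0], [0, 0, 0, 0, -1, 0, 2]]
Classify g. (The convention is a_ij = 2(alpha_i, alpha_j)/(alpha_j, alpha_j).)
The matrix has rank 7 with 2's on the diagonal. Reading the off-diagonal entries as Dynkin edges (a single edge where a_ij = a_ji = -1; a double or triple edge where a_ij * a_ji = 2 or 3), the diagram is a chain of 7 nodes with single edges (A_7). One simple-root ordering that puts it in standard form is (alpha_1, alpha_2, alpha_6, alpha_4, alpha_3, alpha_5, alpha_7). So the algebra is type A_7, i.e. sl(8).

A_7 (sl(8))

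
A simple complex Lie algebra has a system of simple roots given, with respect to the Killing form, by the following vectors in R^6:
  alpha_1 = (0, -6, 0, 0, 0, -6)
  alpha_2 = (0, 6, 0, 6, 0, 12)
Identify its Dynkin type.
Compute the Cartan integers a_ij = 2(alpha_i, alpha_j)/(alpha_j, alpha_j); the resulting 2x2 Cartan matrix is
[[2, -1], [-3, 2]].
The roots have two lengths (squared-length ratio 3:1); the short ones are alpha_{1}. The associated Dynkin diagram is two nodes joined by a triple edge (G_2), so the type is G_2.

G2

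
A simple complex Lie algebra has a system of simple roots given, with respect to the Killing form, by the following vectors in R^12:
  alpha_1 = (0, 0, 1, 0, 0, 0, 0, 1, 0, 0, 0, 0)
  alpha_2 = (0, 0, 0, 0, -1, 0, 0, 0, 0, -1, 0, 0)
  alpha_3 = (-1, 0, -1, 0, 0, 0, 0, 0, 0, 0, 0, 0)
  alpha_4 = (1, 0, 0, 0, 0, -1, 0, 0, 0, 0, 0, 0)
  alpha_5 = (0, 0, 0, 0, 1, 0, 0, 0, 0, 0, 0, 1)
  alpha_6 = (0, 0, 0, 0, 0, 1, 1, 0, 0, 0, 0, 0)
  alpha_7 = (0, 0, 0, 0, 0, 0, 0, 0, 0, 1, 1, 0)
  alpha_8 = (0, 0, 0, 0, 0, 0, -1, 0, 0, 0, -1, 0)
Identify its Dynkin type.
Compute the Cartan integers a_ij = 2(alpha_i, alpha_j)/(alpha_j, alpha_j); the resulting 8x8 Cartan matrix is
[[2, 0, -1, 0, 0, 0, 0, 0], [0, 2, 0, 0, -1, 0, -1, 0], [-1, 0, 2, -1, 0, 0, 0, 0], [0, 0, -1, 2, 0, -1, 0, 0], [0, -1, 0, 0, 2, 0, 0, 0], [0, 0, 0, -1, 0, 2, 0, -1], [0, -1, 0, 0, 0, 0, 2, -1], [0, 0, 0, 0, 0, -1, -1, 2]].
All simple roots have the same length, so the diagram is simply laced. The associated Dynkin diagram is a chain of 8 nodes with single edges (A_8), so the type is A_8 (the algebra sl(9)).

A_8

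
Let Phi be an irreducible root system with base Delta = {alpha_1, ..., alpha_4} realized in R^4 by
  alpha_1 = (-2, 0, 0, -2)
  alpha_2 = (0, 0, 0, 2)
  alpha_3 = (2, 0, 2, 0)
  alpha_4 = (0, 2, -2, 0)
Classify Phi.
B_4 (so(9))

Compute the Cartan integers a_ij = 2(alpha_i, alpha_j)/(alpha_j, alpha_j); the resulting 4x4 Cartan matrix is
[[2, -2, -1, 0], [-1, 2, 0, 0], [-1, 0, 2, -1], [0, 0, -1, 2]].
The roots have two lengths (squared-length ratio 2:1); the short ones are alpha_{2}. The associated Dynkin diagram is a chain of 4 nodes with a double edge at one end; the terminal node there is the unique short simple root (B_4), so the type is B_4 (the algebra so(9)).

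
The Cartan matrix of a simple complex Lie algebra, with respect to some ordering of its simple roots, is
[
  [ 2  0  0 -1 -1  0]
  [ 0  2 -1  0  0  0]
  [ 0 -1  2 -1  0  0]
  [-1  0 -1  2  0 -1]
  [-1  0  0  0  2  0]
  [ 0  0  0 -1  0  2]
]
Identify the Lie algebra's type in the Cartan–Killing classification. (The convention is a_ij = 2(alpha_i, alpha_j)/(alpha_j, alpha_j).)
E6

The matrix has rank 6 with 2's on the diagonal. Reading the off-diagonal entries as Dynkin edges (a single edge where a_ij = a_ji = -1; a double or triple edge where a_ij * a_ji = 2 or 3), the diagram is a chain of 5 nodes with one extra node attached to the third node from one end (E_6). One simple-root ordering that puts it in standard form is (alpha_2, alpha_6, alpha_3, alpha_4, alpha_1, alpha_5). So the algebra is type E_6.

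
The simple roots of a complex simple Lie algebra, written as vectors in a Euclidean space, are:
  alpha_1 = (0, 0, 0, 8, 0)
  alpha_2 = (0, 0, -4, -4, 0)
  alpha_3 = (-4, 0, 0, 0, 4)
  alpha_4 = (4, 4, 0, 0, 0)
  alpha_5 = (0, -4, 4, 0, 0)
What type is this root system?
type C_5

Compute the Cartan integers a_ij = 2(alpha_i, alpha_j)/(alpha_j, alpha_j); the resulting 5x5 Cartan matrix is
[[2, -2, 0, 0, 0], [-1, 2, 0, 0, -1], [0, 0, 2, -1, 0], [0, 0, -1, 2, -1], [0, -1, 0, -1, 2]].
The roots have two lengths (squared-length ratio 2:1); the short ones are alpha_{2,3,4,5}. The associated Dynkin diagram is a chain of 5 nodes with a double edge at one end; the terminal node there is the unique long simple root (C_5), so the type is C_5 (the algebra sp(10)).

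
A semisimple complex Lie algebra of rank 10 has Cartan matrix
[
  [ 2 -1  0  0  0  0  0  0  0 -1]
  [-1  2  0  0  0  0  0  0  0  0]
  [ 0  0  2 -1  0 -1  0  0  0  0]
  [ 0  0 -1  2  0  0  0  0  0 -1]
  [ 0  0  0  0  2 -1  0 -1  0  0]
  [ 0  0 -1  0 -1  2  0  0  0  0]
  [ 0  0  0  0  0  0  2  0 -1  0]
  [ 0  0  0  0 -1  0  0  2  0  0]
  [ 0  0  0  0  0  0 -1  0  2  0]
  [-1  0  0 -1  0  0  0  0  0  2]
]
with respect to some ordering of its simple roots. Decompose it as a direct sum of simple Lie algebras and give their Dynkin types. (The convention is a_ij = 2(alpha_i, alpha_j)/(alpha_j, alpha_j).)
The diagram associated to this matrix has two connected components: the simple roots {alpha_7, alpha_9} form a chain of 2 nodes with single edges (A_2), and {alpha_1, alpha_2, alpha_3, alpha_4, alpha_5, alpha_6, alpha_8, alpha_10} form a chain of 8 nodes with single edges (A_8). A semisimple Lie algebra decomposes uniquely as the direct sum of simple ideals, one per connected component of its Dynkin diagram, so g ≅ A_2 ⊕ A_8 (dimension 8 + 80 = 88).

A_2 (sl(3)) + A_8 (sl(9))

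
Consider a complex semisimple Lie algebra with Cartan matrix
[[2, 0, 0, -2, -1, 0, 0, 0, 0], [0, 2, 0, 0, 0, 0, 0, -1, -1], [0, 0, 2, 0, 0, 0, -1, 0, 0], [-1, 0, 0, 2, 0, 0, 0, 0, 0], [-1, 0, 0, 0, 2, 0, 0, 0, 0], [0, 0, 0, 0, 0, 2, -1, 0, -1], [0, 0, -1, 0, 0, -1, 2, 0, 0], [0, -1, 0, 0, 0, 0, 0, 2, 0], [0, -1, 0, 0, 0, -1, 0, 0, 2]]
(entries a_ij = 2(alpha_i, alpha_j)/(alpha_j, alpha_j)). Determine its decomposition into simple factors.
A_6 ⊕ B_3

The diagram associated to this matrix has two connected components: the simple roots {alpha_2, alpha_3, alpha_6, alpha_7, alpha_8, alpha_9} form a chain of 6 nodes with single edges (A_6), and {alpha_1, alpha_4, alpha_5} form a chain of 3 nodes with a double edge at one end; the terminal node there is the unique short simple root (B_3). A semisimple Lie algebra decomposes uniquely as the direct sum of simple ideals, one per connected component of its Dynkin diagram, so g ≅ A_6 ⊕ B_3 (dimension 48 + 21 = 69).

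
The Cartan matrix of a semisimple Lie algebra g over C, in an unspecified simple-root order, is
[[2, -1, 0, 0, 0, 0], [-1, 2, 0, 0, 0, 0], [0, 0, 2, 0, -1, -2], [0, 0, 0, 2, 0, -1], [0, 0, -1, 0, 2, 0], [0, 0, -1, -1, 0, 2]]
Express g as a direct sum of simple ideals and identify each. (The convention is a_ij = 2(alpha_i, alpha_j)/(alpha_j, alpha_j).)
A2 + F4

The diagram associated to this matrix has two connected components: the simple roots {alpha_1, alpha_2} form a chain of 2 nodes with single edges (A_2), and {alpha_3, alpha_4, alpha_5, alpha_6} form a chain of 4 nodes with a double edge between the middle two (F_4). A semisimple Lie algebra decomposes uniquely as the direct sum of simple ideals, one per connected component of its Dynkin diagram, so g ≅ A_2 ⊕ F_4 (dimension 8 + 52 = 60).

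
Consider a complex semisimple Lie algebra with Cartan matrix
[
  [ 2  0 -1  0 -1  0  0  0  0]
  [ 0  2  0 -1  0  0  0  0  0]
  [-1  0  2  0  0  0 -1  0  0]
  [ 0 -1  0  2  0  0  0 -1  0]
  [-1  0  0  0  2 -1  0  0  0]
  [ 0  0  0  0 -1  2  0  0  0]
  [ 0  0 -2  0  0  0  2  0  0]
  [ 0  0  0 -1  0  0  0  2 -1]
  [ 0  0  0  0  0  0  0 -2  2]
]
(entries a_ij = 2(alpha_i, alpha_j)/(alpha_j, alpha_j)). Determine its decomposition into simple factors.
C4 + C5

The diagram associated to this matrix has two connected components: the simple roots {alpha_2, alpha_4, alpha_8, alpha_9} form a chain of 4 nodes with a double edge at one end; the terminal node there is the unique long simple root (C_4), and {alpha_1, alpha_3, alpha_5, alpha_6, alpha_7} form a chain of 5 nodes with a double edge at one end; the terminal node there is the unique long simple root (C_5). A semisimple Lie algebra decomposes uniquely as the direct sum of simple ideals, one per connected component of its Dynkin diagram, so g ≅ C_4 ⊕ C_5 (dimension 36 + 55 = 91).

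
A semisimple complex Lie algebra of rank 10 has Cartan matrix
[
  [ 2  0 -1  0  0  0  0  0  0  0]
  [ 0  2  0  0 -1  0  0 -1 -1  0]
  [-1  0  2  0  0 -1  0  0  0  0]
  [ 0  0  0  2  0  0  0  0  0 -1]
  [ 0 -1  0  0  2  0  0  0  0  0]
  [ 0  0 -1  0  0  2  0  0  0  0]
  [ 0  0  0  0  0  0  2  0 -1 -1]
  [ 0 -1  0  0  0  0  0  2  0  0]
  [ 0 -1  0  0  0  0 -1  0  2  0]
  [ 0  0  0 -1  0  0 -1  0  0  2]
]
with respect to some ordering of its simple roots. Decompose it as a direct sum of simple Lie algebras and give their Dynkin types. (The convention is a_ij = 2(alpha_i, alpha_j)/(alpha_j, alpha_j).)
type A_3 + type D_7

The diagram associated to this matrix has two connected components: the simple roots {alpha_1, alpha_3, alpha_6} form a chain of 3 nodes with single edges (A_3), and {alpha_2, alpha_4, alpha_5, alpha_7, alpha_8, alpha_9, alpha_10} form a chain of 5 nodes with a fork of two nodes at one end (D_7). A semisimple Lie algebra decomposes uniquely as the direct sum of simple ideals, one per connected component of its Dynkin diagram, so g ≅ A_3 ⊕ D_7 (dimension 15 + 91 = 106).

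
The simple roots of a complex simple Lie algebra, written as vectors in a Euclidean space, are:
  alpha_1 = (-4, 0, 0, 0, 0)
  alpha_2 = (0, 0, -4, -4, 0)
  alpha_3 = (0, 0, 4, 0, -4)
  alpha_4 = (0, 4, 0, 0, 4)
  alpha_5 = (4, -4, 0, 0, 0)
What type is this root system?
B_5 (so(11))

Compute the Cartan integers a_ij = 2(alpha_i, alpha_j)/(alpha_j, alpha_j); the resulting 5x5 Cartan matrix is
[[2, 0, 0, 0, -1], [0, 2, -1, 0, 0], [0, -1, 2, -1, 0], [0, 0, -1, 2, -1], [-2, 0, 0, -1, 2]].
The roots have two lengths (squared-length ratio 2:1); the short ones are alpha_{1}. The associated Dynkin diagram is a chain of 5 nodes with a double edge at one end; the terminal node there is the unique short simple root (B_5), so the type is B_5 (the algebra so(11)).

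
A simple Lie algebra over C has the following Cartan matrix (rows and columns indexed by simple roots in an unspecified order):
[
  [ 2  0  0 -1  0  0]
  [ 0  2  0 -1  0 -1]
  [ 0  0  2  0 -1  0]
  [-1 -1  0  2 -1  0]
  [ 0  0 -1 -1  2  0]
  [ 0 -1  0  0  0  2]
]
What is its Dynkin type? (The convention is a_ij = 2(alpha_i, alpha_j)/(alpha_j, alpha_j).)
E6

The matrix has rank 6 with 2's on the diagonal. Reading the off-diagonal entries as Dynkin edges (a single edge where a_ij = a_ji = -1; a double or triple edge where a_ij * a_ji = 2 or 3), the diagram is a chain of 5 nodes with one extra node attached to the third node from one end (E_6). One simple-root ordering that puts it in standard form is (alpha_6, alpha_1, alpha_2, alpha_4, alpha_5, alpha_3). So the algebra is type E_6.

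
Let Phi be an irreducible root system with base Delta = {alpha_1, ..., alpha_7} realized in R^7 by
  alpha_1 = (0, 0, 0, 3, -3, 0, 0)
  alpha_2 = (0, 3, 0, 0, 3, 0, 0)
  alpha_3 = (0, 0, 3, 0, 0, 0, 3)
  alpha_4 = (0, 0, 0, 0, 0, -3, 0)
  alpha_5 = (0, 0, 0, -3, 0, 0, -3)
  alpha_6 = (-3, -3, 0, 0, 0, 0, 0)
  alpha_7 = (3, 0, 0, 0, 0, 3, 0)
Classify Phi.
type B_7

Compute the Cartan integers a_ij = 2(alpha_i, alpha_j)/(alpha_j, alpha_j); the resulting 7x7 Cartan matrix is
[[2, -1, 0, 0, -1, 0, 0], [-1, 2, 0, 0, 0, -1, 0], [0, 0, 2, 0, -1, 0, 0], [0, 0, 0, 2, 0, 0, -1], [-1, 0, -1, 0, 2, 0, 0], [0, -1, 0, 0, 0, 2, -1], [0, 0, 0, -2, 0, -1, 2]].
The roots have two lengths (squared-length ratio 2:1); the short ones are alpha_{4}. The associated Dynkin diagram is a chain of 7 nodes with a double edge at one end; the terminal node there is the unique short simple root (B_7), so the type is B_7 (the algebra so(15)).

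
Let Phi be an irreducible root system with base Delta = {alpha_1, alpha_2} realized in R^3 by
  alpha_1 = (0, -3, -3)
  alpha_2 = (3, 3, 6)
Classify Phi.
Compute the Cartan integers a_ij = 2(alpha_i, alpha_j)/(alpha_j, alpha_j); the resulting 2x2 Cartan matrix is
[[2, -1], [-3, 2]].
The roots have two lengths (squared-length ratio 3:1); the short ones are alpha_{1}. The associated Dynkin diagram is two nodes joined by a triple edge (G_2), so the type is G_2.

G_2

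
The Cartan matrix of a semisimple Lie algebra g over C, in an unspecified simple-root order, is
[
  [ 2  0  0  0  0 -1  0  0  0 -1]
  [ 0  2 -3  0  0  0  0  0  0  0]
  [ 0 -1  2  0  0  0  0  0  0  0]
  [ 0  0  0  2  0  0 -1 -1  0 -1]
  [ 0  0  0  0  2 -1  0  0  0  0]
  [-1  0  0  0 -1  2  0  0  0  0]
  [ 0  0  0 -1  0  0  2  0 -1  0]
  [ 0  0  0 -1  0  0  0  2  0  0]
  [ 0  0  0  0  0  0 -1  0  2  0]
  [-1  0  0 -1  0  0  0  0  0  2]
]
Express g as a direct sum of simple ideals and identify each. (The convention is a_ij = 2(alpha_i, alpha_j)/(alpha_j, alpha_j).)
The diagram associated to this matrix has two connected components: the simple roots {alpha_1, alpha_4, alpha_5, alpha_6, alpha_7, alpha_8, alpha_9, alpha_10} form a chain of 7 nodes with one extra node attached to the third node from one end (E_8), and {alpha_2, alpha_3} form two nodes joined by a triple edge (G_2). A semisimple Lie algebra decomposes uniquely as the direct sum of simple ideals, one per connected component of its Dynkin diagram, so g ≅ E_8 ⊕ G_2 (dimension 248 + 14 = 262).

E_8 ⊕ G_2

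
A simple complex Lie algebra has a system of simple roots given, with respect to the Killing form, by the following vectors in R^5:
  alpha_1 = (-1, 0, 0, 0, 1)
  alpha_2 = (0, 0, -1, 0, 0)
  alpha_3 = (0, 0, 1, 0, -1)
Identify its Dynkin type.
type B_3

Compute the Cartan integers a_ij = 2(alpha_i, alpha_j)/(alpha_j, alpha_j); the resulting 3x3 Cartan matrix is
[[2, 0, -1], [0, 2, -1], [-1, -2, 2]].
The roots have two lengths (squared-length ratio 2:1); the short ones are alpha_{2}. The associated Dynkin diagram is a chain of 3 nodes with a double edge at one end; the terminal node there is the unique short simple root (B_3), so the type is B_3 (the algebra so(7)).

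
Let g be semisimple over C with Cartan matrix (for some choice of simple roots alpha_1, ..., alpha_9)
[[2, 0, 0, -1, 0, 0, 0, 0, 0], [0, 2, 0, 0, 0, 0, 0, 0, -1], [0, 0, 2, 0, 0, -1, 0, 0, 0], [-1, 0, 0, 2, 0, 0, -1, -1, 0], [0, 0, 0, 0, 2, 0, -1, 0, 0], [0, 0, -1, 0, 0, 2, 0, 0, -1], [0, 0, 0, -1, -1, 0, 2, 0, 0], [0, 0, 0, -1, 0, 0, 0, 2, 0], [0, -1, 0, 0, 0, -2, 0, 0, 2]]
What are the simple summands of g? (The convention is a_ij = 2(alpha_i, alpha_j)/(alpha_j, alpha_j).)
D5 + F4

The diagram associated to this matrix has two connected components: the simple roots {alpha_1, alpha_4, alpha_5, alpha_7, alpha_8} form a chain of 3 nodes with a fork of two nodes at one end (D_5), and {alpha_2, alpha_3, alpha_6, alpha_9} form a chain of 4 nodes with a double edge between the middle two (F_4). A semisimple Lie algebra decomposes uniquely as the direct sum of simple ideals, one per connected component of its Dynkin diagram, so g ≅ D_5 ⊕ F_4 (dimension 45 + 52 = 97).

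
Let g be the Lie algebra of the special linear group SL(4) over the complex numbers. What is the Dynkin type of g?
type A_3

This is sl(4), which has dimension 4^2 - 1 = 15 and rank 4 - 1 = 3 (a Cartan subalgebra is the diagonal traceless matrices). In the classification of classical Lie algebras, the special linear algebra sl(n+1) has type A_n; here n = 3, so the Dynkin diagram is a chain of 3 nodes with single edges (A_3). Hence the type is A_3.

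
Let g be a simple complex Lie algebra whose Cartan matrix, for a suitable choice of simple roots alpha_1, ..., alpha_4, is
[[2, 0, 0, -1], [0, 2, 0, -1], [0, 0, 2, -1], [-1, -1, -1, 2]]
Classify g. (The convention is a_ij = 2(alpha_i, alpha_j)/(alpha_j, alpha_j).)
The matrix has rank 4 with 2's on the diagonal. Reading the off-diagonal entries as Dynkin edges (a single edge where a_ij = a_ji = -1; a double or triple edge where a_ij * a_ji = 2 or 3), the diagram is a chain of 2 nodes with a fork of two nodes at one end (D_4). One simple-root ordering that puts it in standard form is (alpha_3, alpha_4, alpha_1, alpha_2). So the algebra is type D_4, i.e. so(8).

D_4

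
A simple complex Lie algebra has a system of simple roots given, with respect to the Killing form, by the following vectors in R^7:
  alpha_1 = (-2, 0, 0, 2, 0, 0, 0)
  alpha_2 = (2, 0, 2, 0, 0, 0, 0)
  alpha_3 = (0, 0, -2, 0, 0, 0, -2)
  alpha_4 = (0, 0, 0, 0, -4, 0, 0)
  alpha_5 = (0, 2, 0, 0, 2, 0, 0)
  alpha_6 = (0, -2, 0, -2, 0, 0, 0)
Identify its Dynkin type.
C6

Compute the Cartan integers a_ij = 2(alpha_i, alpha_j)/(alpha_j, alpha_j); the resulting 6x6 Cartan matrix is
[[2, -1, 0, 0, 0, -1], [-1, 2, -1, 0, 0, 0], [0, -1, 2, 0, 0, 0], [0, 0, 0, 2, -2, 0], [0, 0, 0, -1, 2, -1], [-1, 0, 0, 0, -1, 2]].
The roots have two lengths (squared-length ratio 2:1); the short ones are alpha_{1,2,3,5,6}. The associated Dynkin diagram is a chain of 6 nodes with a double edge at one end; the terminal node there is the unique long simple root (C_6), so the type is C_6 (the algebra sp(12)).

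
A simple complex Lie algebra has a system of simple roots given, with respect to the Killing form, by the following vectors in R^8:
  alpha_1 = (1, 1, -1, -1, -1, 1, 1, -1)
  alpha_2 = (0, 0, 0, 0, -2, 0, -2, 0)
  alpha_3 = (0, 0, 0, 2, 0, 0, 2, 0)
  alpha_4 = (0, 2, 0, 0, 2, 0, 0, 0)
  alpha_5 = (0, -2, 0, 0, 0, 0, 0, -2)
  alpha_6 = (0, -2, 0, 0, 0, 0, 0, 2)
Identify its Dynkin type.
type E_6

Compute the Cartan integers a_ij = 2(alpha_i, alpha_j)/(alpha_j, alpha_j); the resulting 6x6 Cartan matrix is
[[2, 0, 0, 0, 0, -1], [0, 2, -1, -1, 0, 0], [0, -1, 2, 0, 0, 0], [0, -1, 0, 2, -1, -1], [0, 0, 0, -1, 2, 0], [-1, 0, 0, -1, 0, 2]].
All simple roots have the same length, so the diagram is simply laced. The associated Dynkin diagram is a chain of 5 nodes with one extra node attached to the third node from one end (E_6), so the type is E_6.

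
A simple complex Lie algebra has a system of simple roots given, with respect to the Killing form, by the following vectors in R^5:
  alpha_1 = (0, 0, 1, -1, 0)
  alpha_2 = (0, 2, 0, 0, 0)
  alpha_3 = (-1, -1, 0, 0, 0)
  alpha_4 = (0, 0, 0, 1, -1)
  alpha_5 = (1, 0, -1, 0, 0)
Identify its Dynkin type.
Compute the Cartan integers a_ij = 2(alpha_i, alpha_j)/(alpha_j, alpha_j); the resulting 5x5 Cartan matrix is
[[2, 0, 0, -1, -1], [0, 2, -2, 0, 0], [0, -1, 2, 0, -1], [-1, 0, 0, 2, 0], [-1, 0, -1, 0, 2]].
The roots have two lengths (squared-length ratio 2:1); the short ones are alpha_{1,3,4,5}. The associated Dynkin diagram is a chain of 5 nodes with a double edge at one end; the terminal node there is the unique long simple root (C_5), so the type is C_5 (the algebra sp(10)).

C5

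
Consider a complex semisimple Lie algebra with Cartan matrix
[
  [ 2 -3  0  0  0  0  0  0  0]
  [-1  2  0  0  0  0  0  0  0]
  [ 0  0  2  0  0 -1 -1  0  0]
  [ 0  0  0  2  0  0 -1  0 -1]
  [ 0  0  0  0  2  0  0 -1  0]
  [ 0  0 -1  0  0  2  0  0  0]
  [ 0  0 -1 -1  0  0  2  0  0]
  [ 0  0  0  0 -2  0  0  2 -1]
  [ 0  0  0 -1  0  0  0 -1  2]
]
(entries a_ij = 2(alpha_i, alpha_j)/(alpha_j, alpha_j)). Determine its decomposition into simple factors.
The diagram associated to this matrix has two connected components: the simple roots {alpha_3, alpha_4, alpha_5, alpha_6, alpha_7, alpha_8, alpha_9} form a chain of 7 nodes with a double edge at one end; the terminal node there is the unique short simple root (B_7), and {alpha_1, alpha_2} form two nodes joined by a triple edge (G_2). A semisimple Lie algebra decomposes uniquely as the direct sum of simple ideals, one per connected component of its Dynkin diagram, so g ≅ B_7 ⊕ G_2 (dimension 105 + 14 = 119).

B_7 + G_2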